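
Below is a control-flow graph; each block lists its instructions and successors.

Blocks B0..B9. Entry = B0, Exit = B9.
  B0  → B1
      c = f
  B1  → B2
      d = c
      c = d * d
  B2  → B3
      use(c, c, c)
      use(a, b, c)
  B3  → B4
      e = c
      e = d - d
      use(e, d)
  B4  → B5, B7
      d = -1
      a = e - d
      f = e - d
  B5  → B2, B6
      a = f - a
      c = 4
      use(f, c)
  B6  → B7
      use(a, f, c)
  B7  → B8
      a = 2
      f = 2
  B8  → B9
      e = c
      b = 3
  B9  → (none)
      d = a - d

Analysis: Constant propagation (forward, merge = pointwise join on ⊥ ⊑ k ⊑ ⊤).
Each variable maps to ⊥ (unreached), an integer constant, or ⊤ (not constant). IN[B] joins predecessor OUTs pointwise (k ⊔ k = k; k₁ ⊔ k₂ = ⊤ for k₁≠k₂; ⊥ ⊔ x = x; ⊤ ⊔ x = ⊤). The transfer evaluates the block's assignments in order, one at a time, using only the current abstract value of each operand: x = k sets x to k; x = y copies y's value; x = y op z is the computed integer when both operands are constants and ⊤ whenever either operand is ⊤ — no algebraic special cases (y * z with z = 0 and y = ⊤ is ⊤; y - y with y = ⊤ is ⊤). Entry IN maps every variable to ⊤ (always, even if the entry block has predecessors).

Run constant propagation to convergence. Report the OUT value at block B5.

Answer: {a: ⊤, b: ⊤, c: 4, d: -1, e: ⊤, f: ⊤}

Derivation:
Per-block solution:
  B0:  IN=(all ⊤)  OUT=(all ⊤)
  B1:  IN=(all ⊤)  OUT=(all ⊤)
  B2:  IN=(all ⊤)  OUT=(all ⊤)
  B3:  IN=(all ⊤)  OUT=(all ⊤)
  B4:  IN=(all ⊤)  OUT={d:-1; rest ⊤}
  B5:  IN={d:-1; rest ⊤}  OUT={c:4, d:-1; rest ⊤}
  B6:  IN={c:4, d:-1; rest ⊤}  OUT={c:4, d:-1; rest ⊤}
  B7:  IN={d:-1; rest ⊤}  OUT={a:2, d:-1, f:2; rest ⊤}
  B8:  IN={a:2, d:-1, f:2; rest ⊤}  OUT={a:2, b:3, d:-1, f:2; rest ⊤}
  B9:  IN={a:2, b:3, d:-1, f:2; rest ⊤}  OUT={a:2, b:3, d:3, f:2; rest ⊤}

Merge at B5: IN[B5] = OUT[B4] = {a: ⊤, b: ⊤, c: ⊤, d: -1, e: ⊤, f: ⊤}
Applying B5's transfer function to that IN value gives OUT[B5] (row B5 above).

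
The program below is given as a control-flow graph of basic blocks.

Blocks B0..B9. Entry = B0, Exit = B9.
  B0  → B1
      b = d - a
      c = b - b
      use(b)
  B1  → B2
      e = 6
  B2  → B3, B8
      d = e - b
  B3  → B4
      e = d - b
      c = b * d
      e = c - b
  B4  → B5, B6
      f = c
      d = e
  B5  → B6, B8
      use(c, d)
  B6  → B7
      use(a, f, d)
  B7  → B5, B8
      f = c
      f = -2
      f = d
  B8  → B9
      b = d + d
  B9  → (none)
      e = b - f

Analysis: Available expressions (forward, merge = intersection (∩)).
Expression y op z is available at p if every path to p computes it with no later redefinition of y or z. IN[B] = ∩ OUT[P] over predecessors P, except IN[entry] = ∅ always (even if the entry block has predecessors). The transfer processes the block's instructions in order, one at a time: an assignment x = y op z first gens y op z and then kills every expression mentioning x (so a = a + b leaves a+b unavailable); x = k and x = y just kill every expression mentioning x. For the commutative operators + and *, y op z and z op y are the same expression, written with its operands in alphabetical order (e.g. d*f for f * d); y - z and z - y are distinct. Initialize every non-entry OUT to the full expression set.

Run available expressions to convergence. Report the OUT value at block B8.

Answer: {d+d}

Working:
Per-block solution:
  B0:  IN={}  OUT={b-b, d-a}
  B1:  IN={b-b, d-a}  OUT={b-b, d-a}
  B2:  IN={b-b, d-a}  OUT={b-b, e-b}
  B3:  IN={b-b, e-b}  OUT={b*d, b-b, c-b, d-b}
  B4:  IN={b*d, b-b, c-b, d-b}  OUT={b-b, c-b}
  B5:  IN={b-b, c-b}  OUT={b-b, c-b}
  B6:  IN={b-b, c-b}  OUT={b-b, c-b}
  B7:  IN={b-b, c-b}  OUT={b-b, c-b}
  B8:  IN={b-b}  OUT={d+d}
  B9:  IN={d+d}  OUT={b-f, d+d}

Merge at B8: IN[B8] = OUT[B2] ∩ OUT[B5] ∩ OUT[B7] = {b-b}
Applying B8's transfer function to that IN value gives OUT[B8] (row B8 above).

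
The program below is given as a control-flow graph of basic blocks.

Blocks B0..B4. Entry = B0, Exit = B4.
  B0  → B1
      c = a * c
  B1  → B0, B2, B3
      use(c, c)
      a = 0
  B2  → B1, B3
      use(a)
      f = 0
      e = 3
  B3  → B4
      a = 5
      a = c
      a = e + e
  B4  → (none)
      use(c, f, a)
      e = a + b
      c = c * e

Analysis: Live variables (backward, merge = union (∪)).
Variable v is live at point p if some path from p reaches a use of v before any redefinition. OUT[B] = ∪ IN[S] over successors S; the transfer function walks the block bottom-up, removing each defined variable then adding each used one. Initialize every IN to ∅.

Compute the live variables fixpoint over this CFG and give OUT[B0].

Fixpoint table:
  B0:  IN={a, b, c, e, f}  OUT={b, c, e, f}
  B1:  IN={b, c, e, f}  OUT={a, b, c, e, f}
  B2:  IN={a, b, c}  OUT={b, c, e, f}
  B3:  IN={b, c, e, f}  OUT={a, b, c, f}
  B4:  IN={a, b, c, f}  OUT={}

Merge at B0: OUT[B0] = IN[B1] = {b, c, e, f}

Answer: {b, c, e, f}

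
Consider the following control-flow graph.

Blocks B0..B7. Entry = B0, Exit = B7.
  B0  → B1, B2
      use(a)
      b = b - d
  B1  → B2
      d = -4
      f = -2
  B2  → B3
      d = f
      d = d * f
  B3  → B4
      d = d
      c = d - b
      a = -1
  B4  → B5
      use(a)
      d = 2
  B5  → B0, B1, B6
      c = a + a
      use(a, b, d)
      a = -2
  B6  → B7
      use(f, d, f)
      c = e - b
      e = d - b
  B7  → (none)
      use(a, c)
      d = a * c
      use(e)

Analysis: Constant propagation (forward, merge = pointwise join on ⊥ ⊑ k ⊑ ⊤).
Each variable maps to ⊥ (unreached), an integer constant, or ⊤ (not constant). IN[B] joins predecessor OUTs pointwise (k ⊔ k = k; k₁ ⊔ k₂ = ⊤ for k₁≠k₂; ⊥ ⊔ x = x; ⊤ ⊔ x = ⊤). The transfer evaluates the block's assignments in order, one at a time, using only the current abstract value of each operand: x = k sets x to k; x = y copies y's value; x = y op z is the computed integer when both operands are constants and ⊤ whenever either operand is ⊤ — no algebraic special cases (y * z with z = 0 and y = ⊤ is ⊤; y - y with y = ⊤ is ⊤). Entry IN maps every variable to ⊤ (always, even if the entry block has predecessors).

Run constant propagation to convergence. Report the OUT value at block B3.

Fixpoint table:
  B0: | IN=(all ⊤) | OUT=(all ⊤)
  B1: | IN=(all ⊤) | OUT={d:-4, f:-2; rest ⊤}
  B2: | IN=(all ⊤) | OUT=(all ⊤)
  B3: | IN=(all ⊤) | OUT={a:-1; rest ⊤}
  B4: | IN={a:-1; rest ⊤} | OUT={a:-1, d:2; rest ⊤}
  B5: | IN={a:-1, d:2; rest ⊤} | OUT={a:-2, c:-2, d:2; rest ⊤}
  B6: | IN={a:-2, c:-2, d:2; rest ⊤} | OUT={a:-2, d:2; rest ⊤}
  B7: | IN={a:-2, d:2; rest ⊤} | OUT={a:-2; rest ⊤}

Merge at B3: IN[B3] = OUT[B2] = {a: ⊤, b: ⊤, c: ⊤, d: ⊤, e: ⊤, f: ⊤}
Applying B3's transfer function to that IN value gives OUT[B3] (row B3 above).

Answer: {a: -1, b: ⊤, c: ⊤, d: ⊤, e: ⊤, f: ⊤}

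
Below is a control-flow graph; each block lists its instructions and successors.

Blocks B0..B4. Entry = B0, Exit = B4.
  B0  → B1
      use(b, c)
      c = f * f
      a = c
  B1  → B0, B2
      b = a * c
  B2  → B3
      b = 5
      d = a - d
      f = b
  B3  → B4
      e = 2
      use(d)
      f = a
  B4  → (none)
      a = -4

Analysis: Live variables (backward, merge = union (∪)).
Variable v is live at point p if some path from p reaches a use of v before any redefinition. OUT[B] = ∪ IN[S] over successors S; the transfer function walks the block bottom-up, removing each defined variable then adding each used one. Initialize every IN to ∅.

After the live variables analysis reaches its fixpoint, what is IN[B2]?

Per-block solution:
  B0: | IN={b, c, d, f} | OUT={a, c, d, f}
  B1: | IN={a, c, d, f} | OUT={a, b, c, d, f}
  B2: | IN={a, d} | OUT={a, d}
  B3: | IN={a, d} | OUT={}
  B4: | IN={} | OUT={}

Merge at B2: OUT[B2] = IN[B3] = {a, d}
Applying B2's transfer function to that OUT value gives IN[B2] (row B2 above).

Answer: {a, d}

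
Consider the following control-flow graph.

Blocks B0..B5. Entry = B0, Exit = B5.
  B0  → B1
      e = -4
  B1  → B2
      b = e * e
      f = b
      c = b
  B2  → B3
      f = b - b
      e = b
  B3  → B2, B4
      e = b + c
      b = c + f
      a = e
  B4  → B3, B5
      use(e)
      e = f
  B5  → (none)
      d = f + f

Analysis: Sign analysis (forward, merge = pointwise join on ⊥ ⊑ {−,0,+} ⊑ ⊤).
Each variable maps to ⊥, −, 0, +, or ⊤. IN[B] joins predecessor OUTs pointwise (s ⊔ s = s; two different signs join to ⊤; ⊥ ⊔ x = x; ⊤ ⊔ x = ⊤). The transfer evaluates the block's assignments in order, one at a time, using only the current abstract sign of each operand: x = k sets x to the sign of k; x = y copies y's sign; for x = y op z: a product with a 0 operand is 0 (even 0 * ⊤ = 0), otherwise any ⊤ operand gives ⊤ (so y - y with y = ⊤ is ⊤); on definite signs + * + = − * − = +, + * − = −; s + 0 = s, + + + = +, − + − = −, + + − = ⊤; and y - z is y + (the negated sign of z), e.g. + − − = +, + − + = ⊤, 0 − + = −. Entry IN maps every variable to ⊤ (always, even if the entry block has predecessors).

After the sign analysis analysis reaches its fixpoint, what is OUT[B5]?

Fixpoint table:
  B0:   IN=(all ⊤)   OUT={e:-; rest ⊤}
  B1:   IN={e:-; rest ⊤}   OUT={b:+, c:+, e:-, f:+; rest ⊤}
  B2:   IN={c:+; rest ⊤}   OUT={c:+; rest ⊤}
  B3:   IN={c:+; rest ⊤}   OUT={c:+; rest ⊤}
  B4:   IN={c:+; rest ⊤}   OUT={c:+; rest ⊤}
  B5:   IN={c:+; rest ⊤}   OUT={c:+; rest ⊤}

Merge at B5: IN[B5] = OUT[B4] = {a: ⊤, b: ⊤, c: +, d: ⊤, e: ⊤, f: ⊤}
Applying B5's transfer function to that IN value gives OUT[B5] (row B5 above).

Answer: {a: ⊤, b: ⊤, c: +, d: ⊤, e: ⊤, f: ⊤}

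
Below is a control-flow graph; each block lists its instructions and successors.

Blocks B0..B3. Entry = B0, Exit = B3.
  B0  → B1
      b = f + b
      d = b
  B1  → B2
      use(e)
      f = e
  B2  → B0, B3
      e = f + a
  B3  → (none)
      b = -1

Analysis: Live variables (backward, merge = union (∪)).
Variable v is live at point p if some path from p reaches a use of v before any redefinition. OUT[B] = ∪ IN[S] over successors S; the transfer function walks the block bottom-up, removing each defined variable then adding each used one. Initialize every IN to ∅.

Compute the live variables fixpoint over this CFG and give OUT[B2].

Converged values:
  B0:   IN={a, b, e, f}   OUT={a, b, e}
  B1:   IN={a, b, e}   OUT={a, b, f}
  B2:   IN={a, b, f}   OUT={a, b, e, f}
  B3:   IN={}   OUT={}

Merge at B2: OUT[B2] = IN[B0] ⊔ IN[B3] = {a, b, e, f}

Answer: {a, b, e, f}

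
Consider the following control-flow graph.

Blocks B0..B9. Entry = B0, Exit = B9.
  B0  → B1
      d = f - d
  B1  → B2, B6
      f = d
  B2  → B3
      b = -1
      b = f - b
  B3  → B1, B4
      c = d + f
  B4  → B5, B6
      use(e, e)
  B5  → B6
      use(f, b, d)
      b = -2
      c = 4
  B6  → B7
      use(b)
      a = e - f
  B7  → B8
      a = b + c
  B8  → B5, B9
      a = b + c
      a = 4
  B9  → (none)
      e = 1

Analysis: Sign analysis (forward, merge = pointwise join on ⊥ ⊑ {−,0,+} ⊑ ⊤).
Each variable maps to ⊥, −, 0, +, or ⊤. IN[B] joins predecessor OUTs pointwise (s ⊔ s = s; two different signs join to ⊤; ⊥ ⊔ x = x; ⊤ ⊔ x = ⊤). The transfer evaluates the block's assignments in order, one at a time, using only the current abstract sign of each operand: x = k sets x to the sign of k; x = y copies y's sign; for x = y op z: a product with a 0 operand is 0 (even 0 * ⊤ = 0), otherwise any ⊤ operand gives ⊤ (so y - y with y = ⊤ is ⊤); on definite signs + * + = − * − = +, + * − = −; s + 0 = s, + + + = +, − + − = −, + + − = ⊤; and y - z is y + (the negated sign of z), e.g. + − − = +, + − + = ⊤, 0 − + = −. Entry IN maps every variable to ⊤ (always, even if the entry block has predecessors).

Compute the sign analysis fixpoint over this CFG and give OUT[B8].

Answer: {a: +, b: ⊤, c: ⊤, d: ⊤, e: ⊤, f: ⊤}

Derivation:
Per-block solution:
  B0: | IN=(all ⊤) | OUT=(all ⊤)
  B1: | IN=(all ⊤) | OUT=(all ⊤)
  B2: | IN=(all ⊤) | OUT=(all ⊤)
  B3: | IN=(all ⊤) | OUT=(all ⊤)
  B4: | IN=(all ⊤) | OUT=(all ⊤)
  B5: | IN=(all ⊤) | OUT={b:-, c:+; rest ⊤}
  B6: | IN=(all ⊤) | OUT=(all ⊤)
  B7: | IN=(all ⊤) | OUT=(all ⊤)
  B8: | IN=(all ⊤) | OUT={a:+; rest ⊤}
  B9: | IN={a:+; rest ⊤} | OUT={a:+, e:+; rest ⊤}

Merge at B8: IN[B8] = OUT[B7] = {a: ⊤, b: ⊤, c: ⊤, d: ⊤, e: ⊤, f: ⊤}
Applying B8's transfer function to that IN value gives OUT[B8] (row B8 above).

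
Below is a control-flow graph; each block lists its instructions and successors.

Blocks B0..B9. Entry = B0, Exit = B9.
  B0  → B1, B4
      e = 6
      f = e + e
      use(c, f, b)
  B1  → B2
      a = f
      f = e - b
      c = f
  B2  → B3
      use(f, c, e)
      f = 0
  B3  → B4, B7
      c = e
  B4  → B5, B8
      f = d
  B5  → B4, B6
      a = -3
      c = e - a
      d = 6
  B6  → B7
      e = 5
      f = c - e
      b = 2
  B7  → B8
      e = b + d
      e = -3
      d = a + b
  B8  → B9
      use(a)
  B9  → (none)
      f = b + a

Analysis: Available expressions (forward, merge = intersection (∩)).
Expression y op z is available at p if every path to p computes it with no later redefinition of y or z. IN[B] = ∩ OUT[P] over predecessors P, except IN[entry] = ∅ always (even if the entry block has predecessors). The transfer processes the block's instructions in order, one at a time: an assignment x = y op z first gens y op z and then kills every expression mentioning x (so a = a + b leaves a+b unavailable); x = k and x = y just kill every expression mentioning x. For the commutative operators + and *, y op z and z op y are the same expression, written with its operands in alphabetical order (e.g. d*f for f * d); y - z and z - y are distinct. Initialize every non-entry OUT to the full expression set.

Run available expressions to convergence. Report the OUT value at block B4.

Per-block solution:
  B0:   IN={}   OUT={e+e}
  B1:   IN={e+e}   OUT={e+e, e-b}
  B2:   IN={e+e, e-b}   OUT={e+e, e-b}
  B3:   IN={e+e, e-b}   OUT={e+e, e-b}
  B4:   IN={e+e}   OUT={e+e}
  B5:   IN={e+e}   OUT={e+e, e-a}
  B6:   IN={e+e, e-a}   OUT={c-e}
  B7:   IN={}   OUT={a+b}
  B8:   IN={}   OUT={}
  B9:   IN={}   OUT={a+b}

Merge at B4: IN[B4] = OUT[B0] ∩ OUT[B3] ∩ OUT[B5] = {e+e}
Applying B4's transfer function to that IN value gives OUT[B4] (row B4 above).

Answer: {e+e}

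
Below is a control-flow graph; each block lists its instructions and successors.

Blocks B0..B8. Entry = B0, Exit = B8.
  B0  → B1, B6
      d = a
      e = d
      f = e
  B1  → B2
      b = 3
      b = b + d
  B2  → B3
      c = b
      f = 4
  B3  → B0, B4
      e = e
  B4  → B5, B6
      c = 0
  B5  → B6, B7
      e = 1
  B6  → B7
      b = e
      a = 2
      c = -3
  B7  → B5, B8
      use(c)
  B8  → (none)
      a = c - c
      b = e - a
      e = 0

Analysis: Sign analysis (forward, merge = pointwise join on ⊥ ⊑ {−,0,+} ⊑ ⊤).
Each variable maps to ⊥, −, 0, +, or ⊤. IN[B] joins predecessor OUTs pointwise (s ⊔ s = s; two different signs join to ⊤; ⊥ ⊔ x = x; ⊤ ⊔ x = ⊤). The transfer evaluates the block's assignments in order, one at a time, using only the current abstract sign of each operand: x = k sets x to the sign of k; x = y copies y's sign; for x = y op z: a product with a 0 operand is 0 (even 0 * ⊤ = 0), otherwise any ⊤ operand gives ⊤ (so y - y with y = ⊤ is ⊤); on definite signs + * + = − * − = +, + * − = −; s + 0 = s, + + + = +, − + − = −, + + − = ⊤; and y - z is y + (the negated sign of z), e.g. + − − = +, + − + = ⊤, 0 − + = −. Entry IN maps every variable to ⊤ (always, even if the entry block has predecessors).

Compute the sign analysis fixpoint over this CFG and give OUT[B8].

Fixpoint table:
  B0:   IN=(all ⊤)   OUT=(all ⊤)
  B1:   IN=(all ⊤)   OUT=(all ⊤)
  B2:   IN=(all ⊤)   OUT={f:+; rest ⊤}
  B3:   IN={f:+; rest ⊤}   OUT={f:+; rest ⊤}
  B4:   IN={f:+; rest ⊤}   OUT={c:0, f:+; rest ⊤}
  B5:   IN=(all ⊤)   OUT={e:+; rest ⊤}
  B6:   IN=(all ⊤)   OUT={a:+, c:-; rest ⊤}
  B7:   IN=(all ⊤)   OUT=(all ⊤)
  B8:   IN=(all ⊤)   OUT={e:0; rest ⊤}

Merge at B8: IN[B8] = OUT[B7] = {a: ⊤, b: ⊤, c: ⊤, d: ⊤, e: ⊤, f: ⊤}
Applying B8's transfer function to that IN value gives OUT[B8] (row B8 above).

Answer: {a: ⊤, b: ⊤, c: ⊤, d: ⊤, e: 0, f: ⊤}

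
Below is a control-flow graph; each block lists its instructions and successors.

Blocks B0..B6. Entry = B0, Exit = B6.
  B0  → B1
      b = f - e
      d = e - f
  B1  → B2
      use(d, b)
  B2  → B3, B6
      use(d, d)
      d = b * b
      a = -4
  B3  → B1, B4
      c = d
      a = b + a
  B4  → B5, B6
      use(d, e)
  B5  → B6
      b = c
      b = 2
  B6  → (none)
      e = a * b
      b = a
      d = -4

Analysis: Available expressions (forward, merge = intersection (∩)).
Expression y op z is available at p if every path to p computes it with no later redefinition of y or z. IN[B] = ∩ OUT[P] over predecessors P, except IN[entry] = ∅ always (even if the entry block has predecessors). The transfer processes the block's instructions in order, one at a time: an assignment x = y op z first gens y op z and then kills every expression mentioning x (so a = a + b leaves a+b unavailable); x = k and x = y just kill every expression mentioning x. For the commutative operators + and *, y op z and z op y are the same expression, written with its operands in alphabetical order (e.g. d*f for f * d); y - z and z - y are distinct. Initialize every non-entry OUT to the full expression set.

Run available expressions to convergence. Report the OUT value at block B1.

Answer: {e-f, f-e}

Trace:
Per-block solution:
  B0:   IN={}   OUT={e-f, f-e}
  B1:   IN={e-f, f-e}   OUT={e-f, f-e}
  B2:   IN={e-f, f-e}   OUT={b*b, e-f, f-e}
  B3:   IN={b*b, e-f, f-e}   OUT={b*b, e-f, f-e}
  B4:   IN={b*b, e-f, f-e}   OUT={b*b, e-f, f-e}
  B5:   IN={b*b, e-f, f-e}   OUT={e-f, f-e}
  B6:   IN={e-f, f-e}   OUT={}

Merge at B1: IN[B1] = OUT[B0] ∩ OUT[B3] = {e-f, f-e}
Applying B1's transfer function to that IN value gives OUT[B1] (row B1 above).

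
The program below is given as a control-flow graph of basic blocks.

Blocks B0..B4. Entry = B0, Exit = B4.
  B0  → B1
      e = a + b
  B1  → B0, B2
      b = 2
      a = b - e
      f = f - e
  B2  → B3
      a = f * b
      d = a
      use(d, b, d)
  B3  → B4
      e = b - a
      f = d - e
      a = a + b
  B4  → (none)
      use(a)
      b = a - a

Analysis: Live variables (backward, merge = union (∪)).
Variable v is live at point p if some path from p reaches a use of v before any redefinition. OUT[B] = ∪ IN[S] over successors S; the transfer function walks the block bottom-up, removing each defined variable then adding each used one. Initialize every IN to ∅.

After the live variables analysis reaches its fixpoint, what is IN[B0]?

Answer: {a, b, f}

Working:
Fixpoint table:
  B0: | IN={a, b, f} | OUT={e, f}
  B1: | IN={e, f} | OUT={a, b, f}
  B2: | IN={b, f} | OUT={a, b, d}
  B3: | IN={a, b, d} | OUT={a}
  B4: | IN={a} | OUT={}

Merge at B0: OUT[B0] = IN[B1] = {e, f}
Applying B0's transfer function to that OUT value gives IN[B0] (row B0 above).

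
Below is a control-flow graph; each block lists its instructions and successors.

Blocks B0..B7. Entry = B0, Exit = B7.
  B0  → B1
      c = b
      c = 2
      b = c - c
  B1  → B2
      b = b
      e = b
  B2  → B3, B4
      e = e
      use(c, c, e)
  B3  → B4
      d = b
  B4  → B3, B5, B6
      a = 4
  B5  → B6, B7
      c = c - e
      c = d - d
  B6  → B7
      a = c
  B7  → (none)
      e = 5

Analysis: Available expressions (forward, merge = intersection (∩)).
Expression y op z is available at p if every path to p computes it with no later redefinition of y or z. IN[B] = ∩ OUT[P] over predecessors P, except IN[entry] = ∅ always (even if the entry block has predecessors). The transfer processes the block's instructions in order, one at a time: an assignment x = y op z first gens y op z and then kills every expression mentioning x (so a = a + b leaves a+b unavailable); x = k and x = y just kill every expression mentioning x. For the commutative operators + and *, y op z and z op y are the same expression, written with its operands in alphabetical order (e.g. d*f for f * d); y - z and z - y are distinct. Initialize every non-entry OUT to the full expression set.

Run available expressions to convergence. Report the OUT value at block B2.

Answer: {c-c}

Trace:
Per-block solution:
  B0:   IN={}   OUT={c-c}
  B1:   IN={c-c}   OUT={c-c}
  B2:   IN={c-c}   OUT={c-c}
  B3:   IN={c-c}   OUT={c-c}
  B4:   IN={c-c}   OUT={c-c}
  B5:   IN={c-c}   OUT={d-d}
  B6:   IN={}   OUT={}
  B7:   IN={}   OUT={}

Merge at B2: IN[B2] = OUT[B1] = {c-c}
Applying B2's transfer function to that IN value gives OUT[B2] (row B2 above).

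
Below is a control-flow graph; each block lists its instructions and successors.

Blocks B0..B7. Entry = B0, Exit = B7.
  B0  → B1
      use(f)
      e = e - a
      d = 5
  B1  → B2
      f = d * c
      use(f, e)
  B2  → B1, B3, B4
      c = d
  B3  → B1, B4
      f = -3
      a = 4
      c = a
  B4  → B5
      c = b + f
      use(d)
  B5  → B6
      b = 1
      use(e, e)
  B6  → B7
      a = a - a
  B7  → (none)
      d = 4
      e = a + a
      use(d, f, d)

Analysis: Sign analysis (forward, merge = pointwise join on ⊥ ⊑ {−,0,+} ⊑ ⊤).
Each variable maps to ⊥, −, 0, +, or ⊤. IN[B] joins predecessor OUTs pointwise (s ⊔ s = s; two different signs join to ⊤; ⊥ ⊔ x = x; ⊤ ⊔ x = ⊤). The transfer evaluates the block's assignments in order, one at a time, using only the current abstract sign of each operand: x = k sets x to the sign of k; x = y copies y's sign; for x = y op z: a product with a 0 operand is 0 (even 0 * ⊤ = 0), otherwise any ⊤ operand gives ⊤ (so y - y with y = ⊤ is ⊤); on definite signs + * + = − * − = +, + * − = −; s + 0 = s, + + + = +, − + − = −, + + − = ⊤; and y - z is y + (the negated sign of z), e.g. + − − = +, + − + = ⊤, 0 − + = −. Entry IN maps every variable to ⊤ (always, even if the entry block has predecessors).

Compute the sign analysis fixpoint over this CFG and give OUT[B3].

Answer: {a: +, b: ⊤, c: +, d: +, e: ⊤, f: -}

Derivation:
Per-block solution:
  B0:  IN=(all ⊤)  OUT={d:+; rest ⊤}
  B1:  IN={d:+; rest ⊤}  OUT={d:+; rest ⊤}
  B2:  IN={d:+; rest ⊤}  OUT={c:+, d:+; rest ⊤}
  B3:  IN={c:+, d:+; rest ⊤}  OUT={a:+, c:+, d:+, f:-; rest ⊤}
  B4:  IN={c:+, d:+; rest ⊤}  OUT={d:+; rest ⊤}
  B5:  IN={d:+; rest ⊤}  OUT={b:+, d:+; rest ⊤}
  B6:  IN={b:+, d:+; rest ⊤}  OUT={b:+, d:+; rest ⊤}
  B7:  IN={b:+, d:+; rest ⊤}  OUT={b:+, d:+; rest ⊤}

Merge at B3: IN[B3] = OUT[B2] = {a: ⊤, b: ⊤, c: +, d: +, e: ⊤, f: ⊤}
Applying B3's transfer function to that IN value gives OUT[B3] (row B3 above).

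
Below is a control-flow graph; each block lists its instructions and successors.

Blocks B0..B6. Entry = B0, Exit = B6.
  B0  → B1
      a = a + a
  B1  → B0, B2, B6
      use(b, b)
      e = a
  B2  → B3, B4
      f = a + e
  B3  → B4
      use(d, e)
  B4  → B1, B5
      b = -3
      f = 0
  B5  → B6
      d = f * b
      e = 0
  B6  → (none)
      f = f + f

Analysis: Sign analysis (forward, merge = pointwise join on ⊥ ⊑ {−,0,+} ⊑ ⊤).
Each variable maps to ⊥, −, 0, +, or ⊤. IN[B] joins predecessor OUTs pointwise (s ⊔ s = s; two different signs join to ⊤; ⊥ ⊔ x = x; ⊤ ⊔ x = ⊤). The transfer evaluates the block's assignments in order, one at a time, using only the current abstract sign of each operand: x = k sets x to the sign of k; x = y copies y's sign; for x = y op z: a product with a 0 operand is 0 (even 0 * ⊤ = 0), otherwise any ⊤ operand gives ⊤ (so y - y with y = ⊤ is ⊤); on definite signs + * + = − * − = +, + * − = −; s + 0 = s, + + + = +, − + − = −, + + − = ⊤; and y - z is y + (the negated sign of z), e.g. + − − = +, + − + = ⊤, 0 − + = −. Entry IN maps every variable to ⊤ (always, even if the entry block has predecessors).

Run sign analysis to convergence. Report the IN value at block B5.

Answer: {a: ⊤, b: -, c: ⊤, d: ⊤, e: ⊤, f: 0}

Derivation:
Fixpoint table:
  B0: | IN=(all ⊤) | OUT=(all ⊤)
  B1: | IN=(all ⊤) | OUT=(all ⊤)
  B2: | IN=(all ⊤) | OUT=(all ⊤)
  B3: | IN=(all ⊤) | OUT=(all ⊤)
  B4: | IN=(all ⊤) | OUT={b:-, f:0; rest ⊤}
  B5: | IN={b:-, f:0; rest ⊤} | OUT={b:-, d:0, e:0, f:0; rest ⊤}
  B6: | IN=(all ⊤) | OUT=(all ⊤)

Merge at B5: IN[B5] = OUT[B4] = {a: ⊤, b: -, c: ⊤, d: ⊤, e: ⊤, f: 0}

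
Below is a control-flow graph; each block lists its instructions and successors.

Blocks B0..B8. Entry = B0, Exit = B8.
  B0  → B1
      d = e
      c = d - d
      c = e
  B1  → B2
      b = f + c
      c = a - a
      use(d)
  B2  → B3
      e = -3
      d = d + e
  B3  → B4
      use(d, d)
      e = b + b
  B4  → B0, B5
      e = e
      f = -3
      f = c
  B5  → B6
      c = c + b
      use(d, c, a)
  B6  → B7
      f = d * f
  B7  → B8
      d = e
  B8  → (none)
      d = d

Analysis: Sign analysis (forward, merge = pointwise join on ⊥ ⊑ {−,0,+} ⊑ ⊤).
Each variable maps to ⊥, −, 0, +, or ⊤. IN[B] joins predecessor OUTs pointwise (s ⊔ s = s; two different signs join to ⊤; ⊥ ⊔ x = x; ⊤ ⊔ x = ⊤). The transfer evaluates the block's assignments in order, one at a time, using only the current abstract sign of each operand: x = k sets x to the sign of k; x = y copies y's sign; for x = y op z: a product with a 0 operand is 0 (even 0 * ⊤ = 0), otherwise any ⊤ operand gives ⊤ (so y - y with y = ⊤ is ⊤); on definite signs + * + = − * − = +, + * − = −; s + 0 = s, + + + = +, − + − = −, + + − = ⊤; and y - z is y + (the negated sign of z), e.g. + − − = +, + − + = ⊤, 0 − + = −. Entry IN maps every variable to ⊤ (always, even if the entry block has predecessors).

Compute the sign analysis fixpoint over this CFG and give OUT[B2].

Converged values:
  B0:  IN=(all ⊤)  OUT=(all ⊤)
  B1:  IN=(all ⊤)  OUT=(all ⊤)
  B2:  IN=(all ⊤)  OUT={e:-; rest ⊤}
  B3:  IN={e:-; rest ⊤}  OUT=(all ⊤)
  B4:  IN=(all ⊤)  OUT=(all ⊤)
  B5:  IN=(all ⊤)  OUT=(all ⊤)
  B6:  IN=(all ⊤)  OUT=(all ⊤)
  B7:  IN=(all ⊤)  OUT=(all ⊤)
  B8:  IN=(all ⊤)  OUT=(all ⊤)

Merge at B2: IN[B2] = OUT[B1] = {a: ⊤, b: ⊤, c: ⊤, d: ⊤, e: ⊤, f: ⊤}
Applying B2's transfer function to that IN value gives OUT[B2] (row B2 above).

Answer: {a: ⊤, b: ⊤, c: ⊤, d: ⊤, e: -, f: ⊤}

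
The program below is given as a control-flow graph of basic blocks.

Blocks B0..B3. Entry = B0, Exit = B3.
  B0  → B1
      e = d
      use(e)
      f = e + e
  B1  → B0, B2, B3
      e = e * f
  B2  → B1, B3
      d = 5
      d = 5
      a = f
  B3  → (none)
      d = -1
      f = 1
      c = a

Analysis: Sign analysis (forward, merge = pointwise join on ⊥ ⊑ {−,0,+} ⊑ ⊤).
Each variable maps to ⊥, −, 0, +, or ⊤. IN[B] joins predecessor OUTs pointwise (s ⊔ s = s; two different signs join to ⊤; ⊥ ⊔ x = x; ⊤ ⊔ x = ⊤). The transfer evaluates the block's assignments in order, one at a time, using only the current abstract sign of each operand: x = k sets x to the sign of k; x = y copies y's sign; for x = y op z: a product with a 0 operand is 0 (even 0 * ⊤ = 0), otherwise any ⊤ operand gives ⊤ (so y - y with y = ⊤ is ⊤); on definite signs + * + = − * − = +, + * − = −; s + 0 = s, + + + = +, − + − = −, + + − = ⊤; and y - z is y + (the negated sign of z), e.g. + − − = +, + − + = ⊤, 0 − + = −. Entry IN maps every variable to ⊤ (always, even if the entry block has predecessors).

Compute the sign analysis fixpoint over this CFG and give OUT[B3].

Per-block solution:
  B0: | IN=(all ⊤) | OUT=(all ⊤)
  B1: | IN=(all ⊤) | OUT=(all ⊤)
  B2: | IN=(all ⊤) | OUT={d:+; rest ⊤}
  B3: | IN=(all ⊤) | OUT={d:-, f:+; rest ⊤}

Merge at B3: IN[B3] = OUT[B1] ⊔ OUT[B2] = {a: ⊤, b: ⊤, c: ⊤, d: ⊤, e: ⊤, f: ⊤}
Applying B3's transfer function to that IN value gives OUT[B3] (row B3 above).

Answer: {a: ⊤, b: ⊤, c: ⊤, d: -, e: ⊤, f: +}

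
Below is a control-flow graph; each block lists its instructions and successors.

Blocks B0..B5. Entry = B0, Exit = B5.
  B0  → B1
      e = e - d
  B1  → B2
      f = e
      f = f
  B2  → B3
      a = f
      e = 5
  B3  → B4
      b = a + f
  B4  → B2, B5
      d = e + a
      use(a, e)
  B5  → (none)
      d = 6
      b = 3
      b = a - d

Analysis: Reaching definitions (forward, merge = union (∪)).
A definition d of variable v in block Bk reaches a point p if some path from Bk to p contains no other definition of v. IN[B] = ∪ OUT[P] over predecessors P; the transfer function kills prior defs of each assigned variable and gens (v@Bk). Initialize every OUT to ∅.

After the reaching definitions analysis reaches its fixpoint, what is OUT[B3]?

Converged values:
  B0: | IN={} | OUT={e@B0}
  B1: | IN={e@B0} | OUT={e@B0, f@B1}
  B2: | IN={a@B2, b@B3, d@B4, e@B0, e@B2, f@B1} | OUT={a@B2, b@B3, d@B4, e@B2, f@B1}
  B3: | IN={a@B2, b@B3, d@B4, e@B2, f@B1} | OUT={a@B2, b@B3, d@B4, e@B2, f@B1}
  B4: | IN={a@B2, b@B3, d@B4, e@B2, f@B1} | OUT={a@B2, b@B3, d@B4, e@B2, f@B1}
  B5: | IN={a@B2, b@B3, d@B4, e@B2, f@B1} | OUT={a@B2, b@B5, d@B5, e@B2, f@B1}

Merge at B3: IN[B3] = OUT[B2] = {a@B2, b@B3, d@B4, e@B2, f@B1}
Applying B3's transfer function to that IN value gives OUT[B3] (row B3 above).

Answer: {a@B2, b@B3, d@B4, e@B2, f@B1}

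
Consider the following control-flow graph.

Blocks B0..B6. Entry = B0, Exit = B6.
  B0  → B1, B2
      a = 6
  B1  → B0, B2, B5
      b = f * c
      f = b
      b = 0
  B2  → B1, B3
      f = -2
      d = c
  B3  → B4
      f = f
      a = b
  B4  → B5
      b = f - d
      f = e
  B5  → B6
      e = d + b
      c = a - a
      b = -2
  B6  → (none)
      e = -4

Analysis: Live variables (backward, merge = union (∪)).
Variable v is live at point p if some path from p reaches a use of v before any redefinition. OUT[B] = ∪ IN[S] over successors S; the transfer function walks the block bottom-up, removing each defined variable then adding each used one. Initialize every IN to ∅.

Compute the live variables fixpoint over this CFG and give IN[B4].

Per-block solution:
  B0:  IN={b, c, d, e, f}  OUT={a, b, c, d, e, f}
  B1:  IN={a, c, d, e, f}  OUT={a, b, c, d, e, f}
  B2:  IN={a, b, c, e}  OUT={a, b, c, d, e, f}
  B3:  IN={b, d, e, f}  OUT={a, d, e, f}
  B4:  IN={a, d, e, f}  OUT={a, b, d}
  B5:  IN={a, b, d}  OUT={}
  B6:  IN={}  OUT={}

Merge at B4: OUT[B4] = IN[B5] = {a, b, d}
Applying B4's transfer function to that OUT value gives IN[B4] (row B4 above).

Answer: {a, d, e, f}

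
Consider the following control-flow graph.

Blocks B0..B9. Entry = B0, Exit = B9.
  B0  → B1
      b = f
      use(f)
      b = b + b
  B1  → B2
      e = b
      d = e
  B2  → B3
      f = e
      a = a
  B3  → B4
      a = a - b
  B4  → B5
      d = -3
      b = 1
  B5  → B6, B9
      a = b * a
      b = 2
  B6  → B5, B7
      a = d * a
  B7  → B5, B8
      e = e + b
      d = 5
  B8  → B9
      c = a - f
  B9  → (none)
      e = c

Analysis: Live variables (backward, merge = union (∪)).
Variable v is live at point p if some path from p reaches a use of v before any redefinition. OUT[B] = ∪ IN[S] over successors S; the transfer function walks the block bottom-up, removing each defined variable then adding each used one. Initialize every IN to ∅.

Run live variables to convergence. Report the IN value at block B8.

Converged values:
  B0: | IN={a, c, f} | OUT={a, b, c}
  B1: | IN={a, b, c} | OUT={a, b, c, e}
  B2: | IN={a, b, c, e} | OUT={a, b, c, e, f}
  B3: | IN={a, b, c, e, f} | OUT={a, c, e, f}
  B4: | IN={a, c, e, f} | OUT={a, b, c, d, e, f}
  B5: | IN={a, b, c, d, e, f} | OUT={a, b, c, d, e, f}
  B6: | IN={a, b, c, d, e, f} | OUT={a, b, c, d, e, f}
  B7: | IN={a, b, c, e, f} | OUT={a, b, c, d, e, f}
  B8: | IN={a, f} | OUT={c}
  B9: | IN={c} | OUT={}

Merge at B8: OUT[B8] = IN[B9] = {c}
Applying B8's transfer function to that OUT value gives IN[B8] (row B8 above).

Answer: {a, f}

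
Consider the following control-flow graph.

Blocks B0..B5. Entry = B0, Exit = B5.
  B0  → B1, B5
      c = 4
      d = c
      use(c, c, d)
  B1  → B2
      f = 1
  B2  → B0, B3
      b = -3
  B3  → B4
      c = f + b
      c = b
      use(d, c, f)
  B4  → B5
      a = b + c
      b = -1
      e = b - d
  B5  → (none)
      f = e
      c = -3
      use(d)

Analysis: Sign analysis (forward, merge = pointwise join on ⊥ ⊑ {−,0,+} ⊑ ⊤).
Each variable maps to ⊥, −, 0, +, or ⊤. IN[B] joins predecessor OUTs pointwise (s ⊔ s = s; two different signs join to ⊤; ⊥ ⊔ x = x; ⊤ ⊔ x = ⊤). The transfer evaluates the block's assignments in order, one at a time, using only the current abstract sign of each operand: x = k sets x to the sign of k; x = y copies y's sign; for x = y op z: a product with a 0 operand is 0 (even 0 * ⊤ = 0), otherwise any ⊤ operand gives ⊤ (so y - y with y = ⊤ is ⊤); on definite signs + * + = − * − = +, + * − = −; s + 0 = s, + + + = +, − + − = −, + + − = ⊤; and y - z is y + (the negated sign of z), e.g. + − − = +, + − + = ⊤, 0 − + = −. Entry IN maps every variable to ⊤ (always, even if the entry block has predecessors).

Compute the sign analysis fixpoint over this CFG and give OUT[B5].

Fixpoint table:
  B0:   IN=(all ⊤)   OUT={c:+, d:+; rest ⊤}
  B1:   IN={c:+, d:+; rest ⊤}   OUT={c:+, d:+, f:+; rest ⊤}
  B2:   IN={c:+, d:+, f:+; rest ⊤}   OUT={b:-, c:+, d:+, f:+; rest ⊤}
  B3:   IN={b:-, c:+, d:+, f:+; rest ⊤}   OUT={b:-, c:-, d:+, f:+; rest ⊤}
  B4:   IN={b:-, c:-, d:+, f:+; rest ⊤}   OUT={a:-, b:-, c:-, d:+, e:-, f:+; rest ⊤}
  B5:   IN={d:+; rest ⊤}   OUT={c:-, d:+; rest ⊤}

Merge at B5: IN[B5] = OUT[B0] ⊔ OUT[B4] = {a: ⊤, b: ⊤, c: ⊤, d: +, e: ⊤, f: ⊤}
Applying B5's transfer function to that IN value gives OUT[B5] (row B5 above).

Answer: {a: ⊤, b: ⊤, c: -, d: +, e: ⊤, f: ⊤}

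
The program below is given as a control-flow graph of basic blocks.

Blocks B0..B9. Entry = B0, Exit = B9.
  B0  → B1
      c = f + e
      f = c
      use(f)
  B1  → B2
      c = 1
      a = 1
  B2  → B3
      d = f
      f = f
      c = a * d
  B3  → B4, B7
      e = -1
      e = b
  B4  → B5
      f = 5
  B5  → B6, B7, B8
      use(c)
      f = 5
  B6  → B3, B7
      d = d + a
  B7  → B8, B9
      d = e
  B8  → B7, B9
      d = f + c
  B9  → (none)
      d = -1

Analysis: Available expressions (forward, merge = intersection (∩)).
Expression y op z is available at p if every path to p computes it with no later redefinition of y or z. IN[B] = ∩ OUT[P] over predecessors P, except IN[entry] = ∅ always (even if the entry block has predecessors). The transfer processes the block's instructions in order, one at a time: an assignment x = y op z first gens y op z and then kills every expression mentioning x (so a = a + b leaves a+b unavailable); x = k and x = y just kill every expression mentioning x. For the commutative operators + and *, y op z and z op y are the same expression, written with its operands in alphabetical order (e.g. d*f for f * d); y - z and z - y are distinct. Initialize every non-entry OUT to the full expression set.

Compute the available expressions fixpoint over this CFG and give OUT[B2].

Answer: {a*d}

Trace:
Per-block solution:
  B0:   IN={}   OUT={}
  B1:   IN={}   OUT={}
  B2:   IN={}   OUT={a*d}
  B3:   IN={}   OUT={}
  B4:   IN={}   OUT={}
  B5:   IN={}   OUT={}
  B6:   IN={}   OUT={}
  B7:   IN={}   OUT={}
  B8:   IN={}   OUT={c+f}
  B9:   IN={}   OUT={}

Merge at B2: IN[B2] = OUT[B1] = {}
Applying B2's transfer function to that IN value gives OUT[B2] (row B2 above).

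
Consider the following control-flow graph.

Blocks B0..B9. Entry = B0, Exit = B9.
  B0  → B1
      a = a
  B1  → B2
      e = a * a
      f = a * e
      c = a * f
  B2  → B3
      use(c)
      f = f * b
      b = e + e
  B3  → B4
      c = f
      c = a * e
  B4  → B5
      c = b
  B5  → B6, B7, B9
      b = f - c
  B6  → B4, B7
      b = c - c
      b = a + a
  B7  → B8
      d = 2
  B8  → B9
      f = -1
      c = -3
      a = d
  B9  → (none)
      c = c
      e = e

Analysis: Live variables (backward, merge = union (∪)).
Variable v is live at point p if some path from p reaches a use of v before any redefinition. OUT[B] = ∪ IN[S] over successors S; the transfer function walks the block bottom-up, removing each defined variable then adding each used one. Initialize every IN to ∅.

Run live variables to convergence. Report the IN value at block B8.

Converged values:
  B0:  IN={a, b}  OUT={a, b}
  B1:  IN={a, b}  OUT={a, b, c, e, f}
  B2:  IN={a, b, c, e, f}  OUT={a, b, e, f}
  B3:  IN={a, b, e, f}  OUT={a, b, e, f}
  B4:  IN={a, b, e, f}  OUT={a, c, e, f}
  B5:  IN={a, c, e, f}  OUT={a, c, e, f}
  B6:  IN={a, c, e, f}  OUT={a, b, e, f}
  B7:  IN={e}  OUT={d, e}
  B8:  IN={d, e}  OUT={c, e}
  B9:  IN={c, e}  OUT={}

Merge at B8: OUT[B8] = IN[B9] = {c, e}
Applying B8's transfer function to that OUT value gives IN[B8] (row B8 above).

Answer: {d, e}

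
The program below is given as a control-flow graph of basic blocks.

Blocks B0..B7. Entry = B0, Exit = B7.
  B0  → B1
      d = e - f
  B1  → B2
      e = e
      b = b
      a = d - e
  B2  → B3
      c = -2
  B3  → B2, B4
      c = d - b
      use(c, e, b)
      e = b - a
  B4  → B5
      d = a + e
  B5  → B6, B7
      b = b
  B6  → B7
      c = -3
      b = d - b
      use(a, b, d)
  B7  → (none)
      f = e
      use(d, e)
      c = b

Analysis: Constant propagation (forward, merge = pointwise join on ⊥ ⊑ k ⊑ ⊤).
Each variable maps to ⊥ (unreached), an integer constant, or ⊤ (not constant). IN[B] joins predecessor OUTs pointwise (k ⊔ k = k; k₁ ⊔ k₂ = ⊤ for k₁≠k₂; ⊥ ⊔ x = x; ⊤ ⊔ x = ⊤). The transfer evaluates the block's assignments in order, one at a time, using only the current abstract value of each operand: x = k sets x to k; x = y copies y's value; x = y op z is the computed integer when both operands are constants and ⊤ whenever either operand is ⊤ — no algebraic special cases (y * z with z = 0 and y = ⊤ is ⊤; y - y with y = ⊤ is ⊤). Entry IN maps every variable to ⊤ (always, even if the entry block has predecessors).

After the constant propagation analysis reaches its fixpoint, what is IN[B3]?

Answer: {a: ⊤, b: ⊤, c: -2, d: ⊤, e: ⊤, f: ⊤}

Working:
Fixpoint table:
  B0: | IN=(all ⊤) | OUT=(all ⊤)
  B1: | IN=(all ⊤) | OUT=(all ⊤)
  B2: | IN=(all ⊤) | OUT={c:-2; rest ⊤}
  B3: | IN={c:-2; rest ⊤} | OUT=(all ⊤)
  B4: | IN=(all ⊤) | OUT=(all ⊤)
  B5: | IN=(all ⊤) | OUT=(all ⊤)
  B6: | IN=(all ⊤) | OUT={c:-3; rest ⊤}
  B7: | IN=(all ⊤) | OUT=(all ⊤)

Merge at B3: IN[B3] = OUT[B2] = {a: ⊤, b: ⊤, c: -2, d: ⊤, e: ⊤, f: ⊤}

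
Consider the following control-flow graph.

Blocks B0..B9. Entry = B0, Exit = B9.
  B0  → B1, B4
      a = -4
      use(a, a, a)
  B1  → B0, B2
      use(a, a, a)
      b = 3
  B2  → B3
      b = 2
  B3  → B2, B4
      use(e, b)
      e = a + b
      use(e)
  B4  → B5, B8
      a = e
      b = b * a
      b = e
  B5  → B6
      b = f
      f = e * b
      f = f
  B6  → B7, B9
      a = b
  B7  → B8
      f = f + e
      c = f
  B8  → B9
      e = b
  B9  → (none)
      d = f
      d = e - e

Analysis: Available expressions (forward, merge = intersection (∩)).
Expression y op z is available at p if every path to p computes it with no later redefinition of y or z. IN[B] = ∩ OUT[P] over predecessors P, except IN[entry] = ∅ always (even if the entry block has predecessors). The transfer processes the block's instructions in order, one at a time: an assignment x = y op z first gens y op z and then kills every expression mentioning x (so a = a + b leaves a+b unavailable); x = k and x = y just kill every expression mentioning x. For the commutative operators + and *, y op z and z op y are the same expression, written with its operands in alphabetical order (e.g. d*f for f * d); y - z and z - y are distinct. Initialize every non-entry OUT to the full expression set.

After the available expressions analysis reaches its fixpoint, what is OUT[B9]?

Answer: {e-e}

Derivation:
Converged values:
  B0: | IN={} | OUT={}
  B1: | IN={} | OUT={}
  B2: | IN={} | OUT={}
  B3: | IN={} | OUT={a+b}
  B4: | IN={} | OUT={}
  B5: | IN={} | OUT={b*e}
  B6: | IN={b*e} | OUT={b*e}
  B7: | IN={b*e} | OUT={b*e}
  B8: | IN={} | OUT={}
  B9: | IN={} | OUT={e-e}

Merge at B9: IN[B9] = OUT[B6] ∩ OUT[B8] = {}
Applying B9's transfer function to that IN value gives OUT[B9] (row B9 above).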